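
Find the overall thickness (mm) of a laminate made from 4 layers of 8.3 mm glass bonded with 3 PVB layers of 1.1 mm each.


Total thickness = glass contribution + PVB contribution
  Glass: 4 * 8.3 = 33.2 mm
  PVB: 3 * 1.1 = 3.3 mm
  Total = 33.2 + 3.3 = 36.5 mm

36.5 mm


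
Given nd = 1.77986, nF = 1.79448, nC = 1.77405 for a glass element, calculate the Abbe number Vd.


Abbe number formula: Vd = (nd - 1) / (nF - nC)
  nd - 1 = 1.77986 - 1 = 0.77986
  nF - nC = 1.79448 - 1.77405 = 0.02043
  Vd = 0.77986 / 0.02043 = 38.17

38.17


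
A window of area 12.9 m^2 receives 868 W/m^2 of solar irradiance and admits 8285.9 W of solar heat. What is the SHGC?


Rearrange Q = Area * SHGC * Irradiance:
  SHGC = Q / (Area * Irradiance)
  SHGC = 8285.9 / (12.9 * 868) = 0.74

0.74


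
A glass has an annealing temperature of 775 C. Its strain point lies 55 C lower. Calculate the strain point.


Strain point = annealing point - difference:
  T_strain = 775 - 55 = 720 C

720 C


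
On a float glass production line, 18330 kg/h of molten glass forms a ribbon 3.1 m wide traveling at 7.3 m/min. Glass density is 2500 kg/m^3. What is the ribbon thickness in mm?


Ribbon cross-section from mass balance:
  Volume rate = throughput / density = 18330 / 2500 = 7.332 m^3/h
  thickness = volume rate / (speed * 60 * width), i.e.
  thickness = throughput / (60 * speed * width * density) * 1000
  thickness = 18330 / (60 * 7.3 * 3.1 * 2500) * 1000 = 5.4 mm

5.4 mm


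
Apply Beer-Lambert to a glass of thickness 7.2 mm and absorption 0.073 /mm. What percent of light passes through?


Beer-Lambert law: T = exp(-alpha * thickness)
  exponent = -0.073 * 7.2 = -0.5256
  T = exp(-0.5256) = 0.5912
  Percentage = 0.5912 * 100 = 59.12%

59.12%


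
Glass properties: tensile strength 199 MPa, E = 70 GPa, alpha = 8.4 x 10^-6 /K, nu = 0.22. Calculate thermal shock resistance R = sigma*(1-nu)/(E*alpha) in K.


Thermal shock resistance: R = sigma * (1 - nu) / (E * alpha)
  Numerator = 199 * (1 - 0.22) = 155.22
  Denominator = 70 * 1000 * (8.4 x 10^-6) = 0.588
  R = 155.22 / 0.588 = 264.0 K

264.0 K


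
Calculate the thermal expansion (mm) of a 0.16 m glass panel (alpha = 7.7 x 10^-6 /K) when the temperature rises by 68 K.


Thermal expansion formula: dL = alpha * L0 * dT
  dL = (7.7 x 10^-6) * 0.16 * 68 = 0.00008378 m
Convert to mm: 0.00008378 * 1000 = 0.0838 mm

0.0838 mm


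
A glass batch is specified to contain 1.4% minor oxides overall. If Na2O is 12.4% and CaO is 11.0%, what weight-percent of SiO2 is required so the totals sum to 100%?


Known pieces sum to 100%:
  SiO2 = 100 - (others + Na2O + CaO)
  SiO2 = 100 - (1.4 + 12.4 + 11.0) = 75.2%

75.2%


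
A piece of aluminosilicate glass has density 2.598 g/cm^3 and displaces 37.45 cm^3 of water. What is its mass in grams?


Rearrange rho = m / V:
  m = rho * V
  m = 2.598 * 37.45 = 97.295 g

97.295 g


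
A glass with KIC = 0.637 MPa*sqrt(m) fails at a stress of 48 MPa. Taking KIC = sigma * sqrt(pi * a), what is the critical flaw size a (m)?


Rearrange KIC = sigma * sqrt(pi * a):
  sqrt(pi * a) = KIC / sigma
  sqrt(pi * a) = 0.637 / 48 = 0.013271
  a = (KIC / sigma)^2 / pi
  a = 0.013271^2 / pi = 0.0000561 m

0.0000561 m


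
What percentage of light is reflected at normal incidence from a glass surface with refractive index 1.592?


Fresnel reflectance at normal incidence:
  R = ((n - 1)/(n + 1))^2
  (n - 1)/(n + 1) = (1.592 - 1)/(1.592 + 1) = 0.228395
  R = 0.228395^2 = 0.0521643
  R(%) = 0.0521643 * 100 = 5.216%

5.216%


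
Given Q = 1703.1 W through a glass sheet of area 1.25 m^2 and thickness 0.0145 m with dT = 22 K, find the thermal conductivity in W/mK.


Fourier's law rearranged: k = Q * t / (A * dT)
  Numerator = 1703.1 * 0.0145 = 24.69495
  Denominator = 1.25 * 22 = 27.5
  k = 24.69495 / 27.5 = 0.898 W/mK

0.898 W/mK


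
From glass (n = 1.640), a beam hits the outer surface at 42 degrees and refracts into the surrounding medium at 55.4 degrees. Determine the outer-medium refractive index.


Apply Snell's law: n1 * sin(theta1) = n2 * sin(theta2)
  n2 = n1 * sin(theta1) / sin(theta2)
  sin(42) = 0.669131
  sin(55.4) = 0.823136
  n2 = 1.640 * 0.669131 / 0.823136 = 1.3332

1.3332


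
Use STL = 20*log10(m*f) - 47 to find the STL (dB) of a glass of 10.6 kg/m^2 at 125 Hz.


Mass law: STL = 20 * log10(m * f) - 47
  m * f = 10.6 * 125 = 1325
  log10(1325) = 3.12222
  STL = 20 * 3.12222 - 47 = 62.4444 - 47 = 15.4 dB

15.4 dB


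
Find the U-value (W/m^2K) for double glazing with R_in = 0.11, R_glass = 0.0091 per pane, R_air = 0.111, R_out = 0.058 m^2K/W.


Total thermal resistance (series):
  R_total = R_in + R_glass + R_air + R_glass + R_out
  R_total = 0.11 + 0.0091 + 0.111 + 0.0091 + 0.058 = 0.2972 m^2K/W
U-value = 1 / R_total = 1 / 0.2972 = 3.365 W/m^2K

3.365 W/m^2K


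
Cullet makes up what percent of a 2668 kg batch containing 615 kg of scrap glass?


Cullet ratio = (cullet mass / total batch mass) * 100
  Ratio = 615 / 2668 * 100 = 23.05%

23.05%


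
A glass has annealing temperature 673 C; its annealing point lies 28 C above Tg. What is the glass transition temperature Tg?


Rearrange T_anneal = Tg + offset for Tg:
  Tg = T_anneal - offset = 673 - 28 = 645 C

645 C


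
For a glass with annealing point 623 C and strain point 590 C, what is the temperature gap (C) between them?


Gap = T_anneal - T_strain:
  gap = 623 - 590 = 33 C

33 C


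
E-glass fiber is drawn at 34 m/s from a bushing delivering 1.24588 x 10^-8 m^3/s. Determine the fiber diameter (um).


Cross-sectional area from continuity:
  A = Q / v = 1.24588 x 10^-8 / 34 = 3.664353 x 10^-10 m^2
Diameter from circular cross-section:
  d = sqrt(4A / pi) * 10^6 (m -> um)
  d = sqrt(4 * 3.664353 x 10^-10 / pi) * 10^6 = 21.6 um

21.6 um


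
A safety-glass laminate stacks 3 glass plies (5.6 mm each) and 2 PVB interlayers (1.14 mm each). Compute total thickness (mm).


Total thickness = glass contribution + PVB contribution
  Glass: 3 * 5.6 = 16.8 mm
  PVB: 2 * 1.14 = 2.28 mm
  Total = 16.8 + 2.28 = 19.08 mm

19.08 mm


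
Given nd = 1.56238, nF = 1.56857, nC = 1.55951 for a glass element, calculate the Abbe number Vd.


Abbe number formula: Vd = (nd - 1) / (nF - nC)
  nd - 1 = 1.56238 - 1 = 0.56238
  nF - nC = 1.56857 - 1.55951 = 0.00906
  Vd = 0.56238 / 0.00906 = 62.07

62.07


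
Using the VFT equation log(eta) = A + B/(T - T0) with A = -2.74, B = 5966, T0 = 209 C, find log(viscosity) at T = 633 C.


VFT equation: log(eta) = A + B / (T - T0)
  T - T0 = 633 - 209 = 424
  B / (T - T0) = 5966 / 424 = 14.071
  log(eta) = -2.74 + 14.071 = 11.331

11.331


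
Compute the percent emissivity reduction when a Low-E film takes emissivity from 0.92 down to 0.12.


Percentage reduction = (1 - coated/uncoated) * 100
  Ratio = 0.12 / 0.92 = 0.1304
  Reduction = (1 - 0.1304) * 100 = 87.0%

87.0%


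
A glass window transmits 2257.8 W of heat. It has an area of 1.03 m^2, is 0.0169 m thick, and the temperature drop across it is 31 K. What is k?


Fourier's law rearranged: k = Q * t / (A * dT)
  Numerator = 2257.8 * 0.0169 = 38.15682
  Denominator = 1.03 * 31 = 31.93
  k = 38.15682 / 31.93 = 1.195 W/mK

1.195 W/mK


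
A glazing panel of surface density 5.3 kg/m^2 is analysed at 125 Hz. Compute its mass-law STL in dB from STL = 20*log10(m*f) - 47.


Mass law: STL = 20 * log10(m * f) - 47
  m * f = 5.3 * 125 = 662.5
  log10(662.5) = 2.82119
  STL = 20 * 2.82119 - 47 = 56.4238 - 47 = 9.4 dB

9.4 dB


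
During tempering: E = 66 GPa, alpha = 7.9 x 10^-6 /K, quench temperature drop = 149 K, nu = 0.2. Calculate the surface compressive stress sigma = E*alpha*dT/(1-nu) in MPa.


Tempering stress: sigma = E * alpha * dT / (1 - nu)
  E (MPa) = 66 * 1000 = 66000
  Numerator = 66000 * (7.9 x 10^-6) * 149 = 77.6886
  Denominator = 1 - 0.2 = 0.8
  sigma = 77.6886 / 0.8 = 97.1 MPa

97.1 MPa


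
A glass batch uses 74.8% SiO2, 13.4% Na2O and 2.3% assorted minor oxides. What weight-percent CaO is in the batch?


Pieces sum to 100%:
  CaO = 100 - (SiO2 + Na2O + others)
  CaO = 100 - (74.8 + 13.4 + 2.3) = 9.5%

9.5%


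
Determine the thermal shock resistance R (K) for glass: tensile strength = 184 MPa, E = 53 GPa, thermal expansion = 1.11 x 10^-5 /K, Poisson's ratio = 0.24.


Thermal shock resistance: R = sigma * (1 - nu) / (E * alpha)
  Numerator = 184 * (1 - 0.24) = 139.84
  Denominator = 53 * 1000 * (1.11 x 10^-5) = 0.5883
  R = 139.84 / 0.5883 = 237.7 K

237.7 K


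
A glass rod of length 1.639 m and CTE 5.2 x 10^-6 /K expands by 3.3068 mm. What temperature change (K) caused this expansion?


Rearrange dL = alpha * L0 * dT for dT:
  dT = dL / (alpha * L0)
  dL (m) = 3.3068 / 1000 = 0.0033068
  dT = 0.0033068 / ((5.2 x 10^-6) * 1.639) = 388.0 K

388.0 K


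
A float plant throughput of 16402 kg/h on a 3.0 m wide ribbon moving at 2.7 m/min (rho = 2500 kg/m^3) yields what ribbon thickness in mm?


Ribbon cross-section from mass balance:
  Volume rate = throughput / density = 16402 / 2500 = 6.5608 m^3/h
  thickness = volume rate / (speed * 60 * width), i.e.
  thickness = throughput / (60 * speed * width * density) * 1000
  thickness = 16402 / (60 * 2.7 * 3.0 * 2500) * 1000 = 13.5 mm

13.5 mm


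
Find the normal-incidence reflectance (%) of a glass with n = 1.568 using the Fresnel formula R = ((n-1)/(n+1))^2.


Fresnel reflectance at normal incidence:
  R = ((n - 1)/(n + 1))^2
  (n - 1)/(n + 1) = (1.568 - 1)/(1.568 + 1) = 0.221184
  R = 0.221184^2 = 0.0489224
  R(%) = 0.0489224 * 100 = 4.892%

4.892%


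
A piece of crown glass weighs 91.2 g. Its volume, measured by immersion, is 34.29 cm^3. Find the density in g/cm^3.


Use the definition of density:
  rho = mass / volume
  rho = 91.2 / 34.29 = 2.66 g/cm^3

2.66 g/cm^3


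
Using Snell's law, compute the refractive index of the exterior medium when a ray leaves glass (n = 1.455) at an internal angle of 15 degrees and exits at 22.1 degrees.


Apply Snell's law: n1 * sin(theta1) = n2 * sin(theta2)
  n2 = n1 * sin(theta1) / sin(theta2)
  sin(15) = 0.258819
  sin(22.1) = 0.376224
  n2 = 1.455 * 0.258819 / 0.376224 = 1.001

1.001


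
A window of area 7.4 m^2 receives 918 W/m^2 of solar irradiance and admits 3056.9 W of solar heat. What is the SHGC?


Rearrange Q = Area * SHGC * Irradiance:
  SHGC = Q / (Area * Irradiance)
  SHGC = 3056.9 / (7.4 * 918) = 0.45

0.45


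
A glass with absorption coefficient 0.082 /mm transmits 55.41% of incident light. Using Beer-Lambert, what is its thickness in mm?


Rearrange T = exp(-alpha * thickness):
  thickness = -ln(T) / alpha
  T = 55.41/100 = 0.5541
  ln(T) = -0.59041
  -ln(T) = 0.59041
  thickness = 0.59041 / 0.082 = 7.2 mm

7.2 mm


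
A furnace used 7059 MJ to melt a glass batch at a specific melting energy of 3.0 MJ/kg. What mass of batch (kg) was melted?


Rearrange E = m * s for m:
  m = E / s
  m = 7059 / 3.0 = 2353.0 kg

2353.0 kg


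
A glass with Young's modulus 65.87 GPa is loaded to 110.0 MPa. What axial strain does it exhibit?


Rearrange E = sigma / epsilon:
  epsilon = sigma / E
  E (MPa) = 65.87 * 1000 = 65870
  epsilon = 110.0 / 65870 = 0.00167

0.00167


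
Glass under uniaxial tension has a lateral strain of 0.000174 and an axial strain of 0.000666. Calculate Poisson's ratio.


Poisson's ratio: nu = lateral strain / axial strain
  nu = 0.000174 / 0.000666 = 0.2613

0.2613


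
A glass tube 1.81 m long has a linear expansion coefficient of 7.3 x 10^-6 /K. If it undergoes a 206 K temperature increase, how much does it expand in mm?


Thermal expansion formula: dL = alpha * L0 * dT
  dL = (7.3 x 10^-6) * 1.81 * 206 = 0.00272188 m
Convert to mm: 0.00272188 * 1000 = 2.7219 mm

2.7219 mm


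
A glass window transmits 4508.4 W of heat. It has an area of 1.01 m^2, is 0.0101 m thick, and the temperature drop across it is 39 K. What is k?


Fourier's law rearranged: k = Q * t / (A * dT)
  Numerator = 4508.4 * 0.0101 = 45.53484
  Denominator = 1.01 * 39 = 39.39
  k = 45.53484 / 39.39 = 1.156 W/mK

1.156 W/mK


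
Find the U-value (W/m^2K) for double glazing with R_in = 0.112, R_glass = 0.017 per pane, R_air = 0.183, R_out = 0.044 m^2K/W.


Total thermal resistance (series):
  R_total = R_in + R_glass + R_air + R_glass + R_out
  R_total = 0.112 + 0.017 + 0.183 + 0.017 + 0.044 = 0.373 m^2K/W
U-value = 1 / R_total = 1 / 0.373 = 2.681 W/m^2K

2.681 W/m^2K


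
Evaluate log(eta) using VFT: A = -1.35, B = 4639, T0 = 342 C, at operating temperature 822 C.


VFT equation: log(eta) = A + B / (T - T0)
  T - T0 = 822 - 342 = 480
  B / (T - T0) = 4639 / 480 = 9.665
  log(eta) = -1.35 + 9.665 = 8.315

8.315


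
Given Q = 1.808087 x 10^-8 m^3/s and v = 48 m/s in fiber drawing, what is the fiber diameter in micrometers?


Cross-sectional area from continuity:
  A = Q / v = 1.808087 x 10^-8 / 48 = 3.766848 x 10^-10 m^2
Diameter from circular cross-section:
  d = sqrt(4A / pi) * 10^6 (m -> um)
  d = sqrt(4 * 3.766848 x 10^-10 / pi) * 10^6 = 21.9 um

21.9 um


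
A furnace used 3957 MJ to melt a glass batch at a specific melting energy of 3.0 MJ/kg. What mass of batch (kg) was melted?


Rearrange E = m * s for m:
  m = E / s
  m = 3957 / 3.0 = 1319.0 kg

1319.0 kg


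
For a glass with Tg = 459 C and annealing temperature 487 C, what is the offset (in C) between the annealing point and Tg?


Offset = T_anneal - Tg:
  offset = 487 - 459 = 28 C

28 C


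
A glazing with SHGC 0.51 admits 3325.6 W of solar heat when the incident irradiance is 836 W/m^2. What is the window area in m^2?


Rearrange Q = Area * SHGC * Irradiance:
  Area = Q / (SHGC * Irradiance)
  Area = 3325.6 / (0.51 * 836) = 7.8 m^2

7.8 m^2


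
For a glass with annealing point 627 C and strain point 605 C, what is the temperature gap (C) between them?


Gap = T_anneal - T_strain:
  gap = 627 - 605 = 22 C

22 C


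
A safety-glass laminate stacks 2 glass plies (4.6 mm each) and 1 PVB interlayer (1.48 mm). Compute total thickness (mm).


Total thickness = glass contribution + PVB contribution
  Glass: 2 * 4.6 = 9.2 mm
  PVB: 1 * 1.48 = 1.48 mm
  Total = 9.2 + 1.48 = 10.68 mm

10.68 mm


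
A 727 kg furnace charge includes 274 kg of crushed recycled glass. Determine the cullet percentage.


Cullet ratio = (cullet mass / total batch mass) * 100
  Ratio = 274 / 727 * 100 = 37.69%

37.69%


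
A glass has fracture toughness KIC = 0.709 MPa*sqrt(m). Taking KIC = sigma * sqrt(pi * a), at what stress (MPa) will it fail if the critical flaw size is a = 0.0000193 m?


Rearrange KIC = sigma * sqrt(pi * a):
  sigma = KIC / sqrt(pi * a)
  sqrt(pi * 0.0000193) = 0.007787
  sigma = 0.709 / 0.007787 = 91.05 MPa

91.05 MPa


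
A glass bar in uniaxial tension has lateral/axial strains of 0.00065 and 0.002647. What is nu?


Poisson's ratio: nu = lateral strain / axial strain
  nu = 0.00065 / 0.002647 = 0.2456

0.2456


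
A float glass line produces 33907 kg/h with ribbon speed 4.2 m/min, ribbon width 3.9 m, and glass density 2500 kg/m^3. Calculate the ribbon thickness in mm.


Ribbon cross-section from mass balance:
  Volume rate = throughput / density = 33907 / 2500 = 13.5628 m^3/h
  thickness = volume rate / (speed * 60 * width), i.e.
  thickness = throughput / (60 * speed * width * density) * 1000
  thickness = 33907 / (60 * 4.2 * 3.9 * 2500) * 1000 = 13.8 mm

13.8 mm


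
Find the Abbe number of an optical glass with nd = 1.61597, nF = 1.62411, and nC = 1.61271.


Abbe number formula: Vd = (nd - 1) / (nF - nC)
  nd - 1 = 1.61597 - 1 = 0.61597
  nF - nC = 1.62411 - 1.61271 = 0.0114
  Vd = 0.61597 / 0.0114 = 54.03

54.03


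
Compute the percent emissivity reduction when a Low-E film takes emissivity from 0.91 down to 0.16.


Percentage reduction = (1 - coated/uncoated) * 100
  Ratio = 0.16 / 0.91 = 0.1758
  Reduction = (1 - 0.1758) * 100 = 82.4%

82.4%


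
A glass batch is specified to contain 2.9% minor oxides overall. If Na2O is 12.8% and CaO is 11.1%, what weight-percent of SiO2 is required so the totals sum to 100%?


Known pieces sum to 100%:
  SiO2 = 100 - (others + Na2O + CaO)
  SiO2 = 100 - (2.9 + 12.8 + 11.1) = 73.2%

73.2%


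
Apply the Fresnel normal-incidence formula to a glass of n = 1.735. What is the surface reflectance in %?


Fresnel reflectance at normal incidence:
  R = ((n - 1)/(n + 1))^2
  (n - 1)/(n + 1) = (1.735 - 1)/(1.735 + 1) = 0.268739
  R = 0.268739^2 = 0.0722207
  R(%) = 0.0722207 * 100 = 7.222%

7.222%


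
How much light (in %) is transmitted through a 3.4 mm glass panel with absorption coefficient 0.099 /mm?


Beer-Lambert law: T = exp(-alpha * thickness)
  exponent = -0.099 * 3.4 = -0.3366
  T = exp(-0.3366) = 0.7142
  Percentage = 0.7142 * 100 = 71.42%

71.42%


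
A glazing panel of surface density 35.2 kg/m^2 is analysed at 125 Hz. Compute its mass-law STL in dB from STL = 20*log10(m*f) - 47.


Mass law: STL = 20 * log10(m * f) - 47
  m * f = 35.2 * 125 = 4400
  log10(4400) = 3.64345
  STL = 20 * 3.64345 - 47 = 72.869 - 47 = 25.9 dB

25.9 dB


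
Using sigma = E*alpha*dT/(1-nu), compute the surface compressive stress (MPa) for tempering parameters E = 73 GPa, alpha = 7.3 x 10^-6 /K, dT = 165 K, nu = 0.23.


Tempering stress: sigma = E * alpha * dT / (1 - nu)
  E (MPa) = 73 * 1000 = 73000
  Numerator = 73000 * (7.3 x 10^-6) * 165 = 87.9285
  Denominator = 1 - 0.23 = 0.77
  sigma = 87.9285 / 0.77 = 114.2 MPa

114.2 MPa


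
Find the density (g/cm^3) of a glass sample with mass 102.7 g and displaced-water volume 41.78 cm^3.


Use the definition of density:
  rho = mass / volume
  rho = 102.7 / 41.78 = 2.458 g/cm^3

2.458 g/cm^3


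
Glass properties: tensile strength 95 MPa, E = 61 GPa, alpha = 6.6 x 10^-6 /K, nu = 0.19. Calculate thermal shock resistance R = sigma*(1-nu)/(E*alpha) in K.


Thermal shock resistance: R = sigma * (1 - nu) / (E * alpha)
  Numerator = 95 * (1 - 0.19) = 76.95
  Denominator = 61 * 1000 * (6.6 x 10^-6) = 0.4026
  R = 76.95 / 0.4026 = 191.1 K

191.1 K


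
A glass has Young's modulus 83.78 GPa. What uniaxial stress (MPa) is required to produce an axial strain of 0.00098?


Rearrange E = sigma / epsilon:
  sigma = E * epsilon
  E (MPa) = 83.78 * 1000 = 83780
  sigma = 83780 * 0.00098 = 82.1 MPa

82.1 MPa


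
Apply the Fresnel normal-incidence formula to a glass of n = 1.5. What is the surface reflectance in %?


Fresnel reflectance at normal incidence:
  R = ((n - 1)/(n + 1))^2
  (n - 1)/(n + 1) = (1.5 - 1)/(1.5 + 1) = 0.2
  R = 0.2^2 = 0.04
  R(%) = 0.04 * 100 = 4.0%

4.0%


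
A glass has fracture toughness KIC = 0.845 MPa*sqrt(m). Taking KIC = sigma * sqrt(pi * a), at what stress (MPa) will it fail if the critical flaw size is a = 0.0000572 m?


Rearrange KIC = sigma * sqrt(pi * a):
  sigma = KIC / sqrt(pi * a)
  sqrt(pi * 0.0000572) = 0.013405
  sigma = 0.845 / 0.013405 = 63.04 MPa

63.04 MPa


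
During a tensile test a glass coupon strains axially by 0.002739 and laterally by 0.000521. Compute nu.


Poisson's ratio: nu = lateral strain / axial strain
  nu = 0.000521 / 0.002739 = 0.1902

0.1902


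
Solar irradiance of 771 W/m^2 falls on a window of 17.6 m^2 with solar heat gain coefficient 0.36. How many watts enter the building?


Solar heat gain: Q = Area * SHGC * Irradiance
  Q = 17.6 * 0.36 * 771 = 4885.1 W

4885.1 W


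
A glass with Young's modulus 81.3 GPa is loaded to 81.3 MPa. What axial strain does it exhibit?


Rearrange E = sigma / epsilon:
  epsilon = sigma / E
  E (MPa) = 81.3 * 1000 = 81300
  epsilon = 81.3 / 81300 = 0.001

0.001


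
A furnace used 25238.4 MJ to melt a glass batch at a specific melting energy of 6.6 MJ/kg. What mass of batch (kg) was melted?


Rearrange E = m * s for m:
  m = E / s
  m = 25238.4 / 6.6 = 3824.0 kg

3824.0 kg


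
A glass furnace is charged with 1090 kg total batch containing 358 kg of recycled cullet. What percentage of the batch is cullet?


Cullet ratio = (cullet mass / total batch mass) * 100
  Ratio = 358 / 1090 * 100 = 32.84%

32.84%


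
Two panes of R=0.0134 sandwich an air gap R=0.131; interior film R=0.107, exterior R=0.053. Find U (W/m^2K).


Total thermal resistance (series):
  R_total = R_in + R_glass + R_air + R_glass + R_out
  R_total = 0.107 + 0.0134 + 0.131 + 0.0134 + 0.053 = 0.3178 m^2K/W
U-value = 1 / R_total = 1 / 0.3178 = 3.147 W/m^2K

3.147 W/m^2K


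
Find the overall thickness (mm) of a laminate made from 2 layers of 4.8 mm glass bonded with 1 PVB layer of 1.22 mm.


Total thickness = glass contribution + PVB contribution
  Glass: 2 * 4.8 = 9.6 mm
  PVB: 1 * 1.22 = 1.22 mm
  Total = 9.6 + 1.22 = 10.82 mm

10.82 mm


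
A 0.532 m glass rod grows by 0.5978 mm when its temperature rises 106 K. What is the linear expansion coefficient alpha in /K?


Rearrange dL = alpha * L0 * dT for alpha:
  alpha = dL / (L0 * dT)
  alpha = (0.5978 / 1000) / (0.532 * 106) = 0.000010601 /K = 1.0601 x 10^-5 /K

1.0601 x 10^-5 /K


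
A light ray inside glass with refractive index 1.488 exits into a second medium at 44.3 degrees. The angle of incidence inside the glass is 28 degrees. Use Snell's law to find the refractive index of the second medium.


Apply Snell's law: n1 * sin(theta1) = n2 * sin(theta2)
  n2 = n1 * sin(theta1) / sin(theta2)
  sin(28) = 0.469472
  sin(44.3) = 0.698415
  n2 = 1.488 * 0.469472 / 0.698415 = 1.0002

1.0002


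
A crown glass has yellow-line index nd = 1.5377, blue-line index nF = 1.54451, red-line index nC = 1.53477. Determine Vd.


Abbe number formula: Vd = (nd - 1) / (nF - nC)
  nd - 1 = 1.5377 - 1 = 0.5377
  nF - nC = 1.54451 - 1.53477 = 0.00974
  Vd = 0.5377 / 0.00974 = 55.21

55.21


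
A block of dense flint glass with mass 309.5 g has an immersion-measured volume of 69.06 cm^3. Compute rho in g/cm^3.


Use the definition of density:
  rho = mass / volume
  rho = 309.5 / 69.06 = 4.482 g/cm^3

4.482 g/cm^3


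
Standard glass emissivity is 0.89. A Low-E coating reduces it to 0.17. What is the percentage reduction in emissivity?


Percentage reduction = (1 - coated/uncoated) * 100
  Ratio = 0.17 / 0.89 = 0.191
  Reduction = (1 - 0.191) * 100 = 80.9%

80.9%


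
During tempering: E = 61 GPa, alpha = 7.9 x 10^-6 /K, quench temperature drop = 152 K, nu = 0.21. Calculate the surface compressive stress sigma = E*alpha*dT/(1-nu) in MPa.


Tempering stress: sigma = E * alpha * dT / (1 - nu)
  E (MPa) = 61 * 1000 = 61000
  Numerator = 61000 * (7.9 x 10^-6) * 152 = 73.2488
  Denominator = 1 - 0.21 = 0.79
  sigma = 73.2488 / 0.79 = 92.7 MPa

92.7 MPa


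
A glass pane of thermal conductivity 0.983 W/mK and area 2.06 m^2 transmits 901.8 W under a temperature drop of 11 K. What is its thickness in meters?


Fourier's law: t = k * A * dT / Q
  t = 0.983 * 2.06 * 11 / 901.8
  t = 22.27478 / 901.8 = 0.0247 m

0.0247 m


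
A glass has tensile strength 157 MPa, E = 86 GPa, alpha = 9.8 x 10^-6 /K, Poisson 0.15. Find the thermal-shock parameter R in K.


Thermal shock resistance: R = sigma * (1 - nu) / (E * alpha)
  Numerator = 157 * (1 - 0.15) = 133.45
  Denominator = 86 * 1000 * (9.8 x 10^-6) = 0.8428
  R = 133.45 / 0.8428 = 158.3 K

158.3 K


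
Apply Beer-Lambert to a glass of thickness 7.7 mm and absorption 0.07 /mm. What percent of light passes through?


Beer-Lambert law: T = exp(-alpha * thickness)
  exponent = -0.07 * 7.7 = -0.539
  T = exp(-0.539) = 0.5833
  Percentage = 0.5833 * 100 = 58.33%

58.33%


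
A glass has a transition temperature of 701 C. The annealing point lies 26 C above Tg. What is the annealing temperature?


The annealing temperature is Tg plus the offset:
  T_anneal = 701 + 26 = 727 C

727 C


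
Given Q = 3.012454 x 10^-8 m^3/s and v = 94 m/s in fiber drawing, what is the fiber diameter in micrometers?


Cross-sectional area from continuity:
  A = Q / v = 3.012454 x 10^-8 / 94 = 3.204738 x 10^-10 m^2
Diameter from circular cross-section:
  d = sqrt(4A / pi) * 10^6 (m -> um)
  d = sqrt(4 * 3.204738 x 10^-10 / pi) * 10^6 = 20.2 um

20.2 um


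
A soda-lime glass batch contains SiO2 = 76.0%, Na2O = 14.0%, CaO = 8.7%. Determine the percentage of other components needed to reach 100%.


Sum the three major oxides:
  SiO2 + Na2O + CaO = 76.0 + 14.0 + 8.7 = 98.7%
Subtract from 100%:
  Others = 100 - 98.7 = 1.3%

1.3%


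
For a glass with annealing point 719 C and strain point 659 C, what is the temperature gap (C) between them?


Gap = T_anneal - T_strain:
  gap = 719 - 659 = 60 C

60 C


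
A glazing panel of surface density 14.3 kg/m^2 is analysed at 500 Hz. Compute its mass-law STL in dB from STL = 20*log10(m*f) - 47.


Mass law: STL = 20 * log10(m * f) - 47
  m * f = 14.3 * 500 = 7150
  log10(7150) = 3.85431
  STL = 20 * 3.85431 - 47 = 77.0862 - 47 = 30.1 dB

30.1 dB


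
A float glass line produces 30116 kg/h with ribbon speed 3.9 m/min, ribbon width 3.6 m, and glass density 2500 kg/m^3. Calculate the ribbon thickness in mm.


Ribbon cross-section from mass balance:
  Volume rate = throughput / density = 30116 / 2500 = 12.0464 m^3/h
  thickness = volume rate / (speed * 60 * width), i.e.
  thickness = throughput / (60 * speed * width * density) * 1000
  thickness = 30116 / (60 * 3.9 * 3.6 * 2500) * 1000 = 14.3 mm

14.3 mm


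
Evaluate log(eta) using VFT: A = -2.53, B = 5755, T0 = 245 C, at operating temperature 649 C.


VFT equation: log(eta) = A + B / (T - T0)
  T - T0 = 649 - 245 = 404
  B / (T - T0) = 5755 / 404 = 14.245
  log(eta) = -2.53 + 14.245 = 11.715

11.715


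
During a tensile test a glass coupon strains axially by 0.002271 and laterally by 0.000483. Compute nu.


Poisson's ratio: nu = lateral strain / axial strain
  nu = 0.000483 / 0.002271 = 0.2127

0.2127


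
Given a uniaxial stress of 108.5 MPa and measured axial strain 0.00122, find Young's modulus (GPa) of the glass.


Young's modulus: E = stress / strain
  E = 108.5 MPa / 0.00122 = 88934.43 MPa
Convert to GPa: 88934.43 / 1000 = 88.93 GPa

88.93 GPa


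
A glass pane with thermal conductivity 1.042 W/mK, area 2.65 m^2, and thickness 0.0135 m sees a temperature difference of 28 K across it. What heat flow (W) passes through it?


Fourier's law: Q = k * A * dT / t
  Q = 1.042 * 2.65 * 28 / 0.0135
  Q = 77.3164 / 0.0135 = 5727.1 W

5727.1 W


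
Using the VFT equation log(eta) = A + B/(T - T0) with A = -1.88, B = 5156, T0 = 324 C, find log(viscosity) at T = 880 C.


VFT equation: log(eta) = A + B / (T - T0)
  T - T0 = 880 - 324 = 556
  B / (T - T0) = 5156 / 556 = 9.273
  log(eta) = -1.88 + 9.273 = 7.393

7.393


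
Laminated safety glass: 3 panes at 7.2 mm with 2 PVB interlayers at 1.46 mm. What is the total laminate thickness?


Total thickness = glass contribution + PVB contribution
  Glass: 3 * 7.2 = 21.6 mm
  PVB: 2 * 1.46 = 2.92 mm
  Total = 21.6 + 2.92 = 24.52 mm

24.52 mm


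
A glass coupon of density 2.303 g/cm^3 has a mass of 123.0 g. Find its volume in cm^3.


Rearrange rho = m / V:
  V = m / rho
  V = 123.0 / 2.303 = 53.409 cm^3

53.409 cm^3


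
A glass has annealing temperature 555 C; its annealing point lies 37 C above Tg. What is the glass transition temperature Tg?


Rearrange T_anneal = Tg + offset for Tg:
  Tg = T_anneal - offset = 555 - 37 = 518 C

518 C


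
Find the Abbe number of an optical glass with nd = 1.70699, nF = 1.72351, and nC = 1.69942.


Abbe number formula: Vd = (nd - 1) / (nF - nC)
  nd - 1 = 1.70699 - 1 = 0.70699
  nF - nC = 1.72351 - 1.69942 = 0.02409
  Vd = 0.70699 / 0.02409 = 29.35

29.35


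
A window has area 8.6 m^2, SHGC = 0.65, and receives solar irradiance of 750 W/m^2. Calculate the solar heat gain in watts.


Solar heat gain: Q = Area * SHGC * Irradiance
  Q = 8.6 * 0.65 * 750 = 4192.5 W

4192.5 W


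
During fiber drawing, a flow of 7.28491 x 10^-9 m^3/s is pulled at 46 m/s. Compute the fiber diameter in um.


Cross-sectional area from continuity:
  A = Q / v = 7.28491 x 10^-9 / 46 = 1.583676 x 10^-10 m^2
Diameter from circular cross-section:
  d = sqrt(4A / pi) * 10^6 (m -> um)
  d = sqrt(4 * 1.583676 x 10^-10 / pi) * 10^6 = 14.2 um

14.2 um


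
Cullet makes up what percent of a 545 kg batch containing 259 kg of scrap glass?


Cullet ratio = (cullet mass / total batch mass) * 100
  Ratio = 259 / 545 * 100 = 47.52%

47.52%


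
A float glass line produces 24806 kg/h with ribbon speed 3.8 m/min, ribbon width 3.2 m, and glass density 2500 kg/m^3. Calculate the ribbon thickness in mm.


Ribbon cross-section from mass balance:
  Volume rate = throughput / density = 24806 / 2500 = 9.9224 m^3/h
  thickness = volume rate / (speed * 60 * width), i.e.
  thickness = throughput / (60 * speed * width * density) * 1000
  thickness = 24806 / (60 * 3.8 * 3.2 * 2500) * 1000 = 13.6 mm

13.6 mm


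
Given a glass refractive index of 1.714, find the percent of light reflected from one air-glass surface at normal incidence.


Fresnel reflectance at normal incidence:
  R = ((n - 1)/(n + 1))^2
  (n - 1)/(n + 1) = (1.714 - 1)/(1.714 + 1) = 0.26308
  R = 0.26308^2 = 0.0692111
  R(%) = 0.0692111 * 100 = 6.921%

6.921%


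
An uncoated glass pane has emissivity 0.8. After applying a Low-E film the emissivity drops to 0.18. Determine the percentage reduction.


Percentage reduction = (1 - coated/uncoated) * 100
  Ratio = 0.18 / 0.8 = 0.225
  Reduction = (1 - 0.225) * 100 = 77.5%

77.5%


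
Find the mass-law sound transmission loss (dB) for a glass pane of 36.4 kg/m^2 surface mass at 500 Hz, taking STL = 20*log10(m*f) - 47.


Mass law: STL = 20 * log10(m * f) - 47
  m * f = 36.4 * 500 = 18200
  log10(18200) = 4.26007
  STL = 20 * 4.26007 - 47 = 85.2014 - 47 = 38.2 dB

38.2 dB


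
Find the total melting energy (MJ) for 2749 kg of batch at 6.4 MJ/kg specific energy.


Total energy = mass * specific energy
  E = 2749 * 6.4 = 17593.6 MJ

17593.6 MJ


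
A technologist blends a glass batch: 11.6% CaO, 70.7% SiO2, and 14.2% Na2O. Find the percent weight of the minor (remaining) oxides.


Sum the three major oxides:
  SiO2 + Na2O + CaO = 70.7 + 14.2 + 11.6 = 96.5%
Subtract from 100%:
  Others = 100 - 96.5 = 3.5%

3.5%


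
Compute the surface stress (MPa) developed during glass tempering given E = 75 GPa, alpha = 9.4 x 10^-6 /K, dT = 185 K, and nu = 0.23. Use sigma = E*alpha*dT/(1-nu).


Tempering stress: sigma = E * alpha * dT / (1 - nu)
  E (MPa) = 75 * 1000 = 75000
  Numerator = 75000 * (9.4 x 10^-6) * 185 = 130.425
  Denominator = 1 - 0.23 = 0.77
  sigma = 130.425 / 0.77 = 169.4 MPa

169.4 MPa


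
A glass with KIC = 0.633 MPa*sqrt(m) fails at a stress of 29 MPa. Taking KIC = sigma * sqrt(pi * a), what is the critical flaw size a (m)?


Rearrange KIC = sigma * sqrt(pi * a):
  sqrt(pi * a) = KIC / sigma
  sqrt(pi * a) = 0.633 / 29 = 0.021828
  a = (KIC / sigma)^2 / pi
  a = 0.021828^2 / pi = 0.0001517 m

0.0001517 m


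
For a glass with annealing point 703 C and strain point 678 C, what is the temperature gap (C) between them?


Gap = T_anneal - T_strain:
  gap = 703 - 678 = 25 C

25 C


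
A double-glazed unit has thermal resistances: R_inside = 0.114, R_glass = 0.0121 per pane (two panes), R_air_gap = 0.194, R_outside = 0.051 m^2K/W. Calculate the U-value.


Total thermal resistance (series):
  R_total = R_in + R_glass + R_air + R_glass + R_out
  R_total = 0.114 + 0.0121 + 0.194 + 0.0121 + 0.051 = 0.3832 m^2K/W
U-value = 1 / R_total = 1 / 0.3832 = 2.61 W/m^2K

2.61 W/m^2K


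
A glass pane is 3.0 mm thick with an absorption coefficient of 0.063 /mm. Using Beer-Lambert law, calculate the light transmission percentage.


Beer-Lambert law: T = exp(-alpha * thickness)
  exponent = -0.063 * 3.0 = -0.189
  T = exp(-0.189) = 0.8278
  Percentage = 0.8278 * 100 = 82.78%

82.78%


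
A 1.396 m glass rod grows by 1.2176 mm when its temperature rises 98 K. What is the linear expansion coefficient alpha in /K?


Rearrange dL = alpha * L0 * dT for alpha:
  alpha = dL / (L0 * dT)
  alpha = (1.2176 / 1000) / (1.396 * 98) = 0.0000089 /K = 8.9 x 10^-6 /K

8.9 x 10^-6 /K


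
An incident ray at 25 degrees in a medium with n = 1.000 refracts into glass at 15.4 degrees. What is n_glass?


Apply Snell's law: n1 * sin(theta1) = n2 * sin(theta2)
  n2 = n1 * sin(theta1) / sin(theta2)
  sin(25) = 0.422618
  sin(15.4) = 0.265556
  n2 = 1.000 * 0.422618 / 0.265556 = 1.5914

1.5914


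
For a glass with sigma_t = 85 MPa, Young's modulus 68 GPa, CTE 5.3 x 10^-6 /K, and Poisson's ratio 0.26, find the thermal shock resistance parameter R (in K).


Thermal shock resistance: R = sigma * (1 - nu) / (E * alpha)
  Numerator = 85 * (1 - 0.26) = 62.9
  Denominator = 68 * 1000 * (5.3 x 10^-6) = 0.3604
  R = 62.9 / 0.3604 = 174.5 K

174.5 K


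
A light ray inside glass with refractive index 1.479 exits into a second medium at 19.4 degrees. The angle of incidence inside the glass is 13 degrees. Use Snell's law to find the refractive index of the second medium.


Apply Snell's law: n1 * sin(theta1) = n2 * sin(theta2)
  n2 = n1 * sin(theta1) / sin(theta2)
  sin(13) = 0.224951
  sin(19.4) = 0.332161
  n2 = 1.479 * 0.224951 / 0.332161 = 1.0016

1.0016


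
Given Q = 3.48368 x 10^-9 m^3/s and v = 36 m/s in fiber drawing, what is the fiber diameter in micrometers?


Cross-sectional area from continuity:
  A = Q / v = 3.48368 x 10^-9 / 36 = 9.676889 x 10^-11 m^2
Diameter from circular cross-section:
  d = sqrt(4A / pi) * 10^6 (m -> um)
  d = sqrt(4 * 9.676889 x 10^-11 / pi) * 10^6 = 11.1 um

11.1 um


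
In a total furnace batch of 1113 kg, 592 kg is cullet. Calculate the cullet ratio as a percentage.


Cullet ratio = (cullet mass / total batch mass) * 100
  Ratio = 592 / 1113 * 100 = 53.19%

53.19%


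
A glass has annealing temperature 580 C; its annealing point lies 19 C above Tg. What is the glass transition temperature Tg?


Rearrange T_anneal = Tg + offset for Tg:
  Tg = T_anneal - offset = 580 - 19 = 561 C

561 C


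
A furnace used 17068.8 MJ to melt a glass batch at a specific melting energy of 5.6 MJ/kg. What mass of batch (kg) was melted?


Rearrange E = m * s for m:
  m = E / s
  m = 17068.8 / 5.6 = 3048.0 kg

3048.0 kg


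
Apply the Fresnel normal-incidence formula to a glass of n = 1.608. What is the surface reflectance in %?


Fresnel reflectance at normal incidence:
  R = ((n - 1)/(n + 1))^2
  (n - 1)/(n + 1) = (1.608 - 1)/(1.608 + 1) = 0.233129
  R = 0.233129^2 = 0.0543491
  R(%) = 0.0543491 * 100 = 5.435%

5.435%


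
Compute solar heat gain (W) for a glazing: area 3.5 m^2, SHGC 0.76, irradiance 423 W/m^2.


Solar heat gain: Q = Area * SHGC * Irradiance
  Q = 3.5 * 0.76 * 423 = 1125.2 W

1125.2 W


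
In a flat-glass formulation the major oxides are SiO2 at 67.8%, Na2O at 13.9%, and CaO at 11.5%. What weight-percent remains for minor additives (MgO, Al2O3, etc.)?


Sum the three major oxides:
  SiO2 + Na2O + CaO = 67.8 + 13.9 + 11.5 = 93.2%
Subtract from 100%:
  Others = 100 - 93.2 = 6.8%

6.8%


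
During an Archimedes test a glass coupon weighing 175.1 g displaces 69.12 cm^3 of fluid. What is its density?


Use the definition of density:
  rho = mass / volume
  rho = 175.1 / 69.12 = 2.533 g/cm^3

2.533 g/cm^3


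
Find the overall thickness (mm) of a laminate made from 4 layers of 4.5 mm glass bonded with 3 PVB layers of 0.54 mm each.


Total thickness = glass contribution + PVB contribution
  Glass: 4 * 4.5 = 18.0 mm
  PVB: 3 * 0.54 = 1.62 mm
  Total = 18.0 + 1.62 = 19.62 mm

19.62 mm


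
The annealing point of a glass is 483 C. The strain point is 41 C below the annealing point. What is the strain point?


Strain point = annealing point - difference:
  T_strain = 483 - 41 = 442 C

442 C


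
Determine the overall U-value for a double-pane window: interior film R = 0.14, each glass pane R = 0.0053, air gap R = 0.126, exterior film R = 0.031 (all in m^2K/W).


Total thermal resistance (series):
  R_total = R_in + R_glass + R_air + R_glass + R_out
  R_total = 0.14 + 0.0053 + 0.126 + 0.0053 + 0.031 = 0.3076 m^2K/W
U-value = 1 / R_total = 1 / 0.3076 = 3.251 W/m^2K

3.251 W/m^2K


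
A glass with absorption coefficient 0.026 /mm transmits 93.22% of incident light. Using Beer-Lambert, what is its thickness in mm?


Rearrange T = exp(-alpha * thickness):
  thickness = -ln(T) / alpha
  T = 93.22/100 = 0.9322
  ln(T) = -0.07021
  -ln(T) = 0.07021
  thickness = 0.07021 / 0.026 = 2.7 mm

2.7 mm


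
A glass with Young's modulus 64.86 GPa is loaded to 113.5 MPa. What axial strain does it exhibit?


Rearrange E = sigma / epsilon:
  epsilon = sigma / E
  E (MPa) = 64.86 * 1000 = 64860
  epsilon = 113.5 / 64860 = 0.00175

0.00175


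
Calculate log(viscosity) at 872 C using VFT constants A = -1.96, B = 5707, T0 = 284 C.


VFT equation: log(eta) = A + B / (T - T0)
  T - T0 = 872 - 284 = 588
  B / (T - T0) = 5707 / 588 = 9.706
  log(eta) = -1.96 + 9.706 = 7.746

7.746


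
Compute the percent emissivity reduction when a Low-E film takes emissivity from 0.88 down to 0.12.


Percentage reduction = (1 - coated/uncoated) * 100
  Ratio = 0.12 / 0.88 = 0.1364
  Reduction = (1 - 0.1364) * 100 = 86.4%

86.4%


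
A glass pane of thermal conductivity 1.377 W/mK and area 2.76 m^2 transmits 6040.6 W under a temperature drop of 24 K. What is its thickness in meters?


Fourier's law: t = k * A * dT / Q
  t = 1.377 * 2.76 * 24 / 6040.6
  t = 91.21248 / 6040.6 = 0.0151 m

0.0151 m


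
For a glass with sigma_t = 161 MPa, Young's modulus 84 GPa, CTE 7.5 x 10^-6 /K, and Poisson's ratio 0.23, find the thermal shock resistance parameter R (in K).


Thermal shock resistance: R = sigma * (1 - nu) / (E * alpha)
  Numerator = 161 * (1 - 0.23) = 123.97
  Denominator = 84 * 1000 * (7.5 x 10^-6) = 0.63
  R = 123.97 / 0.63 = 196.8 K

196.8 K


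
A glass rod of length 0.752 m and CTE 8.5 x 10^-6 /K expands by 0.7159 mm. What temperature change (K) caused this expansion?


Rearrange dL = alpha * L0 * dT for dT:
  dT = dL / (alpha * L0)
  dL (m) = 0.7159 / 1000 = 0.0007159
  dT = 0.0007159 / ((8.5 x 10^-6) * 0.752) = 112.0 K

112.0 K


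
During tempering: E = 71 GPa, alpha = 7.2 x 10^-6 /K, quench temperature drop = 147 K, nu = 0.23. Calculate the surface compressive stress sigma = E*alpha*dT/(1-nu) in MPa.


Tempering stress: sigma = E * alpha * dT / (1 - nu)
  E (MPa) = 71 * 1000 = 71000
  Numerator = 71000 * (7.2 x 10^-6) * 147 = 75.1464
  Denominator = 1 - 0.23 = 0.77
  sigma = 75.1464 / 0.77 = 97.6 MPa

97.6 MPa


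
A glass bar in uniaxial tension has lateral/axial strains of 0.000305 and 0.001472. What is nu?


Poisson's ratio: nu = lateral strain / axial strain
  nu = 0.000305 / 0.001472 = 0.2072

0.2072


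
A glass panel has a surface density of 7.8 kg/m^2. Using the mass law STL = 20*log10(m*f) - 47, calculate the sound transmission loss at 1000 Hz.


Mass law: STL = 20 * log10(m * f) - 47
  m * f = 7.8 * 1000 = 7800
  log10(7800) = 3.89209
  STL = 20 * 3.89209 - 47 = 77.8418 - 47 = 30.8 dB

30.8 dB


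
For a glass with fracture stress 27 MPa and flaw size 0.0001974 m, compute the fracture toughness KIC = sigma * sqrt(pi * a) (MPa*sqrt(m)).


Fracture toughness: KIC = sigma * sqrt(pi * a)
  pi * a = pi * 0.0001974 = 0.00062015
  sqrt(pi * a) = 0.024903
  KIC = 27 * 0.024903 = 0.672 MPa*sqrt(m)

0.672 MPa*sqrt(m)


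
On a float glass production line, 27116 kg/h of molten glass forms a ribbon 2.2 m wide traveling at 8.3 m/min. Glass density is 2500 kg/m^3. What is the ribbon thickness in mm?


Ribbon cross-section from mass balance:
  Volume rate = throughput / density = 27116 / 2500 = 10.8464 m^3/h
  thickness = volume rate / (speed * 60 * width), i.e.
  thickness = throughput / (60 * speed * width * density) * 1000
  thickness = 27116 / (60 * 8.3 * 2.2 * 2500) * 1000 = 9.9 mm

9.9 mm


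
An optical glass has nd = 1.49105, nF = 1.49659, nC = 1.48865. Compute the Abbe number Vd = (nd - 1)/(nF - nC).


Abbe number formula: Vd = (nd - 1) / (nF - nC)
  nd - 1 = 1.49105 - 1 = 0.49105
  nF - nC = 1.49659 - 1.48865 = 0.00794
  Vd = 0.49105 / 0.00794 = 61.85

61.85
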